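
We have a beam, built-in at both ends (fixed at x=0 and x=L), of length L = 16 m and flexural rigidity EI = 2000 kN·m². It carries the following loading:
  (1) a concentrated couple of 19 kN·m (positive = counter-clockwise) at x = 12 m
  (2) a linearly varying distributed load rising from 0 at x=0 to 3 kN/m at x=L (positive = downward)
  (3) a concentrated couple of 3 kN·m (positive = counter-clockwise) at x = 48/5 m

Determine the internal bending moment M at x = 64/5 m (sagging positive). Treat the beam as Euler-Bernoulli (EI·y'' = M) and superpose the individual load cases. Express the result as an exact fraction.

Load 1 — applied couple M₀=19 kN·m at a=12 m (b=L-a=4):
  M_1 = R_Ax - M_A - M₀  [x>a] with R_A=171/128, M_A=95/16 = (171/128)·(64/5) - (95/16) - 19 = -627/80 kN·m
Load 2 — triangular load w₀=3 kN/m (0→w₀ over full span):
  M_2 = 3w₀Lx/20 - w₀L²/30 - w₀x³/(6L) = 3·3·16·(64/5)/20 - 3·16²/30 - 3·(64/5)³/(6·16) = 128/125 kN·m
Load 3 — applied couple M₀=3 kN·m at a=48/5 m (b=L-a=32/5):
  M_3 = R_Ax - M_A - M₀  [x>a] with R_A=27/100, M_A=24/25 = (27/100)·(64/5) - (24/25) - 3 = -63/125 kN·m
Superposition: M = Σ M_i = -2927/400 kN·m ≈ -7.317500 kN·m

M(64/5) = -2927/400 kN·m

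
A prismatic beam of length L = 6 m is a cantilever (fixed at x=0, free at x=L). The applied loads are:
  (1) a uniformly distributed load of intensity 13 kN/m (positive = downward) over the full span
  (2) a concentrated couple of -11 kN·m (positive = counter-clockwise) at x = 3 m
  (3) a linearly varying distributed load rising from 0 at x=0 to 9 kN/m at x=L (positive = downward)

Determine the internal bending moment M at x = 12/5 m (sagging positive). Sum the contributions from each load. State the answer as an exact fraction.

Load 1 — uniform load w=13 kN/m over full span:
  M_1 = -w(L-x)²/2 = -13·(6-(12/5))²/2 = -2106/25 kN·m
Load 2 — applied couple M₀=-11 kN·m at a=3 m (b=L-a=3):
  M_2 = M₀  [x≤a] = (-11) = -11 kN·m
Load 3 — triangular load w₀=9 kN/m (0→w₀ over full span):
  M_3 = w₀Lx/2 - w₀L²/3 - w₀x³/(6L) = 9·6·(12/5)/2 - 9·6²/3 - 9·(12/5)³/(6·6) = -5832/125 kN·m
Superposition: M = Σ M_i = -17737/125 kN·m ≈ -141.896000 kN·m

M(12/5) = -17737/125 kN·m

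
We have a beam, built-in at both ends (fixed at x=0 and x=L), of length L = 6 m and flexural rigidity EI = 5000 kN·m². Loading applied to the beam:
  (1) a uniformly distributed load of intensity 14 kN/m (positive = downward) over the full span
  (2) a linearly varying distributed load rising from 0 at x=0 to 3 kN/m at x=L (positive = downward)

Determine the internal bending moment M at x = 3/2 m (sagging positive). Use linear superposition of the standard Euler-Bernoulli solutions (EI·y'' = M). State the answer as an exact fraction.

Load 1 — uniform load w=14 kN/m over full span:
  M_1 = wLx/2 - wL²/12 - wx²/2 = 14·6·(3/2)/2 - 14·6²/12 - 14·(3/2)²/2 = 21/4 kN·m
Load 2 — triangular load w₀=3 kN/m (0→w₀ over full span):
  M_2 = 3w₀Lx/20 - w₀L²/30 - w₀x³/(6L) = 3·3·6·(3/2)/20 - 3·6²/30 - 3·(3/2)³/(6·6) = 27/160 kN·m
Superposition: M = Σ M_i = 867/160 kN·m ≈ 5.418750 kN·m

M(3/2) = 867/160 kN·m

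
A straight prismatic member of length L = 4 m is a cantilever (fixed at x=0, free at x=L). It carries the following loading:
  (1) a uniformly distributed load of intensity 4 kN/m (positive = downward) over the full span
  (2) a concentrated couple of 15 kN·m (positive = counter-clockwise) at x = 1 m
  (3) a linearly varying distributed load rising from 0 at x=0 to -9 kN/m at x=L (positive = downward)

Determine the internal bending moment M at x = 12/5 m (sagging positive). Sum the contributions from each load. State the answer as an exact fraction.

Load 1 — uniform load w=4 kN/m over full span:
  M_1 = -w(L-x)²/2 = -4·(4-(12/5))²/2 = -128/25 kN·m
Load 2 — applied couple M₀=15 kN·m at a=1 m (b=L-a=3):
  M_2 = 0  [x>a] = 0 kN·m
Load 3 — triangular load w₀=-9 kN/m (0→w₀ over full span):
  M_3 = w₀Lx/2 - w₀L²/3 - w₀x³/(6L) = (-9)·4·(12/5)/2 - (-9)·4²/3 - (-9)·(12/5)³/(6·4) = 1248/125 kN·m
Superposition: M = Σ M_i = 608/125 kN·m ≈ 4.864000 kN·m

M(12/5) = 608/125 kN·m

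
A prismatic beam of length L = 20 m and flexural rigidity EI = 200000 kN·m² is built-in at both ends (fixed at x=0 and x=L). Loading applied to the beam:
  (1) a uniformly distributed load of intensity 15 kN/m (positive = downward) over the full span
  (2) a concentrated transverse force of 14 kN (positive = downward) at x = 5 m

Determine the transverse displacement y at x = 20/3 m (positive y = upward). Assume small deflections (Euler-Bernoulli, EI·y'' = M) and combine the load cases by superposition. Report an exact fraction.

y(20/3) = -283/10800 m

Load 1 — uniform load w=15 kN/m over full span:
  y_1 = -wx²(L-x)²/(24EI) = -15·(20/3)²·(20-(20/3))²/(24·200000) = -2/81 m
Load 2 — point force P=14 kN at a=5 m (b=L-a=15):
  y_2 = -Pa²(L-x)²(3bL-(3b+a)(L-x))/(6L³EI)  [x>a] = -14·5²·(20-(20/3))²·(3·15·20-(3·15+5)·(20-(20/3)))/(6·20³·200000) = -49/32400 m
Superposition: y = Σ y_i = -283/10800 m ≈ -0.026204 m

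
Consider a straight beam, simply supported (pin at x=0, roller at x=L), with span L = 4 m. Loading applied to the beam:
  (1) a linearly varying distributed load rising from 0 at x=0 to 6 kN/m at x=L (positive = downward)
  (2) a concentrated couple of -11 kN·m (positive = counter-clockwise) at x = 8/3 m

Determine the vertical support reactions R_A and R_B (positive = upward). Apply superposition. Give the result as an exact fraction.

R_A = 5/4 kN, R_B = 43/4 kN

Load 1 — triangular load w₀=6 kN/m (0→w₀ over full span):
  R_A = w₀L/6 = 6·4/6 = 4 kN
  R_B = w₀L/3 = 6·4/3 = 8 kN
Load 2 — applied couple M₀=-11 kN·m at a=8/3 m (b=L-a=4/3):
  R_A = M₀/L = (-11)/4 = -11/4 kN
  R_B = -M₀/L = -(-11)/4 = 11/4 kN
Superposition: R_A = 5/4 kN, R_B = 43/4 kN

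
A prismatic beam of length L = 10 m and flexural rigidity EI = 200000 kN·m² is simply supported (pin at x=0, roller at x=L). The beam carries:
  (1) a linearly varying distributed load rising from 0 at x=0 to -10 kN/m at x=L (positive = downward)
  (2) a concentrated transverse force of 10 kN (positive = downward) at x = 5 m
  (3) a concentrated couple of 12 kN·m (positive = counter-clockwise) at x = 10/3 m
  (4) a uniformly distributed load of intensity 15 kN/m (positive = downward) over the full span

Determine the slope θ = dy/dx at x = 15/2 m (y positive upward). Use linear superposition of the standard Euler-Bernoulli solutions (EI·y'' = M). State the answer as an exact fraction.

θ(15/2) = 74767/46080000 rad

Load 1 — triangular load w₀=-10 kN/m (0→w₀ over full span):
  θ_1 = -w₀(7L⁴-30L²x²+15x⁴)/(360LEI) = -(-10)·(7·10⁴-30·10²·(15/2)²+15·(15/2)⁴)/(360·10·200000) = -1313/1843200 rad
Load 2 — point force P=10 kN at a=5 m (b=L-a=5):
  θ_2 = -Pa(2L²-6Lx+3x²+a²)/(6LEI)  [x>a] = -10·5·(2·10²-6·10·(15/2)+3·(15/2)²+5²)/(6·10·200000) = 3/12800 rad
Load 3 — applied couple M₀=12 kN·m at a=10/3 m (b=L-a=20/3):
  θ_3 = (M₀x²/(2L)-M₀(x-a)+C₁)/EI  [x>a] with C₁=M₀(3b²-L²)/(6L)=20/3 = (12·(15/2)²/(2·10)-12·((15/2)-(10/3))+(20/3))/200000 = -23/480000 rad
Load 4 — uniform load w=15 kN/m over full span:
  θ_4 = -w(L³-6Lx²+4x³)/(24EI) = -15·(10³-6·10·(15/2)²+4·(15/2)³)/(24·200000) = 11/5120 rad
Superposition: θ = Σ θ_i = 74767/46080000 rad ≈ 0.001623 rad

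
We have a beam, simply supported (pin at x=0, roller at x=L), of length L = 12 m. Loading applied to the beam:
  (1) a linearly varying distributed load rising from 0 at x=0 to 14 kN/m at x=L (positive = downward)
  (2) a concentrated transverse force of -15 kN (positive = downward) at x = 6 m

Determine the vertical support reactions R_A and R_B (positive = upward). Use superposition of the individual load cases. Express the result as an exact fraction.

R_A = 41/2 kN, R_B = 97/2 kN

Load 1 — triangular load w₀=14 kN/m (0→w₀ over full span):
  R_A = w₀L/6 = 14·12/6 = 28 kN
  R_B = w₀L/3 = 14·12/3 = 56 kN
Load 2 — point force P=-15 kN at a=6 m (b=L-a=6):
  R_A = Pb/L = (-15)·6/12 = -15/2 kN
  R_B = Pa/L = (-15)·6/12 = -15/2 kN
Superposition: R_A = 41/2 kN, R_B = 97/2 kN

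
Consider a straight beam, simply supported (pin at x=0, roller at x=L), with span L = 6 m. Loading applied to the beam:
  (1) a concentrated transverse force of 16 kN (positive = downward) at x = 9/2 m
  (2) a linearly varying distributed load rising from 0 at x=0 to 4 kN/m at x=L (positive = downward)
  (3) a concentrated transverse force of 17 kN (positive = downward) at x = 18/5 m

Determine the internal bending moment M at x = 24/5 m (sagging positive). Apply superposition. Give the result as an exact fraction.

M(24/5) = 4194/125 kN·m

Load 1 — point force P=16 kN at a=9/2 m (b=L-a=3/2):
  M_1 = Pa(L-x)/L  [x>a] = 16·(9/2)·(6-(24/5))/6 = 72/5 kN·m
Load 2 — triangular load w₀=4 kN/m (0→w₀ over full span):
  M_2 = w₀Lx/6 - w₀x³/(6L) = 4·6·(24/5)/6 - 4·(24/5)³/(6·6) = 864/125 kN·m
Load 3 — point force P=17 kN at a=18/5 m (b=L-a=12/5):
  M_3 = Pa(L-x)/L  [x>a] = 17·(18/5)·(6-(24/5))/6 = 306/25 kN·m
Superposition: M = Σ M_i = 4194/125 kN·m ≈ 33.552000 kN·m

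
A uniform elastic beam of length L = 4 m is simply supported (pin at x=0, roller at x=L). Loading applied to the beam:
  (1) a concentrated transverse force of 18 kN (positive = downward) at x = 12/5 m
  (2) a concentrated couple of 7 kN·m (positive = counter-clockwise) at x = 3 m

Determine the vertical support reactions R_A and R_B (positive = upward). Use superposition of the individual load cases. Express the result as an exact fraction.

R_A = 179/20 kN, R_B = 181/20 kN

Load 1 — point force P=18 kN at a=12/5 m (b=L-a=8/5):
  R_A = Pb/L = 18·(8/5)/4 = 36/5 kN
  R_B = Pa/L = 18·(12/5)/4 = 54/5 kN
Load 2 — applied couple M₀=7 kN·m at a=3 m (b=L-a=1):
  R_A = M₀/L = 7/4 kN
  R_B = -M₀/L = -7/4 kN
Superposition: R_A = 179/20 kN, R_B = 181/20 kN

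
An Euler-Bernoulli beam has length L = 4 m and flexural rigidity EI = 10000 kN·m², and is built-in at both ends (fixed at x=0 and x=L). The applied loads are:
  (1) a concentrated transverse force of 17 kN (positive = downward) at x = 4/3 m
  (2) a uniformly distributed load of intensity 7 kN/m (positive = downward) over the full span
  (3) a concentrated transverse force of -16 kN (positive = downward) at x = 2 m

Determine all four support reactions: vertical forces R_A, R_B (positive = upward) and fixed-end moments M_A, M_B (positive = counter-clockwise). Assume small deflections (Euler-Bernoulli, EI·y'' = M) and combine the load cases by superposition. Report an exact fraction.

Load 1 — point force P=17 kN at a=4/3 m (b=L-a=8/3):
  R_A = Pb²(3a+b)/L³ = 17·(8/3)²·(3·(4/3)+(8/3))/4³ = 340/27 kN
  M_A = Pab²/L² = 17·(4/3)·(8/3)²/4² = 272/27 kN·m
  R_B = Pa²(a+3b)/L³ = 17·(4/3)²·((4/3)+3·(8/3))/4³ = 119/27 kN
  M_B = -Pa²b/L² = -17·(4/3)²·(8/3)/4² = -136/27 kN·m
Load 2 — uniform load w=7 kN/m over full span:
  R_A = wL/2 = 7·4/2 = 14 kN
  M_A = wL²/12 = 7·4²/12 = 28/3 kN·m
  R_B = wL/2 = 7·4/2 = 14 kN
  M_B = -wL²/12 = -7·4²/12 = -28/3 kN·m
Load 3 — point force P=-16 kN at a=2 m (b=L-a=2):
  R_A = Pb²(3a+b)/L³ = (-16)·2²·(3·2+2)/4³ = -8 kN
  M_A = Pab²/L² = (-16)·2·2²/4² = -8 kN·m
  R_B = Pa²(a+3b)/L³ = (-16)·2²·(2+3·2)/4³ = -8 kN
  M_B = -Pa²b/L² = -(-16)·2²·2/4² = 8 kN·m
Superposition: R_A = 502/27 kN, M_A = 308/27 kN·m, R_B = 281/27 kN, M_B = -172/27 kN·m

R_A = 502/27 kN, M_A = 308/27 kN·m, R_B = 281/27 kN, M_B = -172/27 kN·m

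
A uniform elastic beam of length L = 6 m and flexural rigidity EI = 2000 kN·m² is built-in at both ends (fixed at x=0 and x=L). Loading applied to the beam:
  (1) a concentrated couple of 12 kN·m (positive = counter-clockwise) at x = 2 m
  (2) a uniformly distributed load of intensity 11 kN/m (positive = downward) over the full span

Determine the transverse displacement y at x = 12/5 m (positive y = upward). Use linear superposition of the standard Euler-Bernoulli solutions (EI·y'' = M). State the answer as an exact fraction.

y(12/5) = -1134/78125 m

Load 1 — applied couple M₀=12 kN·m at a=2 m (b=L-a=4):
  y_1 = (R_Ax³/6 - M_Ax²/2 - M₀(x-a)²/2)/EI  [x>a] with R_A=8/3, M_A=0 = ((8/3)·(12/5)³/6 - 0·(12/5)²/2 - 12·((12/5)-2)²/2)/2000 = 81/31250 m
Load 2 — uniform load w=11 kN/m over full span:
  y_2 = -wx²(L-x)²/(24EI) = -11·(12/5)²·(6-(12/5))²/(24·2000) = -2673/156250 m
Superposition: y = Σ y_i = -1134/78125 m ≈ -0.014515 m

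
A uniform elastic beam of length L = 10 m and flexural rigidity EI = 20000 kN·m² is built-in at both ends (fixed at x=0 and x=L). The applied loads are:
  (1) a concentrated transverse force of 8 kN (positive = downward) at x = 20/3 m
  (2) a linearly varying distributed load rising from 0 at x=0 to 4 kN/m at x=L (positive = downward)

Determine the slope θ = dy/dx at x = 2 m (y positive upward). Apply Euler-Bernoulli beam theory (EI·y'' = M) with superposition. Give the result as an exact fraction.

Load 1 — point force P=8 kN at a=20/3 m (b=L-a=10/3):
  θ_1 = -Pb²x(2aL-(3a+b)x)/(2L³EI)  [x≤a] = -8·(10/3)²·2·(2·(20/3)·10-(3·(20/3)+(10/3))·2)/(2·10³·20000) = -13/33750 rad
Load 2 — triangular load w₀=4 kN/m (0→w₀ over full span):
  θ_2 = -w₀(2x(L-x)(L-2x)(x+2L)+x²(L-x)²)/(120LEI) = -4·(2·2·(10-2)·(10-2·2)·(2+2·10)+2²·(10-2)²)/(120·10·20000) = -7/9375 rad
Superposition: θ = Σ θ_i = -191/168750 rad ≈ -0.001132 rad

θ(2) = -191/168750 rad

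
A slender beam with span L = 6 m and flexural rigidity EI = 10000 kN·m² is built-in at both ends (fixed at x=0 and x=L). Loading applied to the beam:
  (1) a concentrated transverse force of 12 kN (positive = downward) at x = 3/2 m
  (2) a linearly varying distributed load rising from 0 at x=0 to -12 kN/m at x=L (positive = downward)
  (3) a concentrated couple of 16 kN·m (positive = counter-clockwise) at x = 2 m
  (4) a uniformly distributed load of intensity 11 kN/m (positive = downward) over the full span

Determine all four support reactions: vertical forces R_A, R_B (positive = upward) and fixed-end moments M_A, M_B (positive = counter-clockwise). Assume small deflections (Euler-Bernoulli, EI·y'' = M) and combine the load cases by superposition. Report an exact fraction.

R_A = 12917/360 kN, M_A = 1149/40 kN·m, R_B = 2203/360 kN, M_B = -1133/120 kN·m

Load 1 — point force P=12 kN at a=3/2 m (b=L-a=9/2):
  R_A = Pb²(3a+b)/L³ = 12·(9/2)²·(3·(3/2)+(9/2))/6³ = 81/8 kN
  M_A = Pab²/L² = 12·(3/2)·(9/2)²/6² = 81/8 kN·m
  R_B = Pa²(a+3b)/L³ = 12·(3/2)²·((3/2)+3·(9/2))/6³ = 15/8 kN
  M_B = -Pa²b/L² = -12·(3/2)²·(9/2)/6² = -27/8 kN·m
Load 2 — triangular load w₀=-12 kN/m (0→w₀ over full span):
  R_A = 3w₀L/20 = 3·(-12)·6/20 = -54/5 kN
  M_A = w₀L²/30 = (-12)·6²/30 = -72/5 kN·m
  R_B = 7w₀L/20 = 7·(-12)·6/20 = -126/5 kN
  M_B = -w₀L²/20 = -(-12)·6²/20 = 108/5 kN·m
Load 3 — applied couple M₀=16 kN·m at a=2 m (b=L-a=4):
  R_A = 6M₀ab/L³ = 6·16·2·4/6³ = 32/9 kN
  M_A = M₀b(2a-b)/L² = 16·4·(2·2-4)/6² = 0 kN·m
  R_B = -6M₀ab/L³ = -6·16·2·4/6³ = -32/9 kN
  M_B = M₀a(2b-a)/L² = 16·2·(2·4-2)/6² = 16/3 kN·m
Load 4 — uniform load w=11 kN/m over full span:
  R_A = wL/2 = 11·6/2 = 33 kN
  M_A = wL²/12 = 11·6²/12 = 33 kN·m
  R_B = wL/2 = 11·6/2 = 33 kN
  M_B = -wL²/12 = -11·6²/12 = -33 kN·m
Superposition: R_A = 12917/360 kN, M_A = 1149/40 kN·m, R_B = 2203/360 kN, M_B = -1133/120 kN·m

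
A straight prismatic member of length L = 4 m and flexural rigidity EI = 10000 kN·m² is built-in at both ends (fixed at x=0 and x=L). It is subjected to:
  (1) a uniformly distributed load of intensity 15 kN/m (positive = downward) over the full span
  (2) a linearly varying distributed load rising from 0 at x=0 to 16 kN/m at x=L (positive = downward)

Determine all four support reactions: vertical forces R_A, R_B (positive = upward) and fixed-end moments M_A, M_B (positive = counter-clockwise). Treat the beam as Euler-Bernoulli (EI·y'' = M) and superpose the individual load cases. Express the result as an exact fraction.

R_A = 198/5 kN, M_A = 428/15 kN·m, R_B = 262/5 kN, M_B = -164/5 kN·m

Load 1 — uniform load w=15 kN/m over full span:
  R_A = wL/2 = 15·4/2 = 30 kN
  M_A = wL²/12 = 15·4²/12 = 20 kN·m
  R_B = wL/2 = 15·4/2 = 30 kN
  M_B = -wL²/12 = -15·4²/12 = -20 kN·m
Load 2 — triangular load w₀=16 kN/m (0→w₀ over full span):
  R_A = 3w₀L/20 = 3·16·4/20 = 48/5 kN
  M_A = w₀L²/30 = 16·4²/30 = 128/15 kN·m
  R_B = 7w₀L/20 = 7·16·4/20 = 112/5 kN
  M_B = -w₀L²/20 = -16·4²/20 = -64/5 kN·m
Superposition: R_A = 198/5 kN, M_A = 428/15 kN·m, R_B = 262/5 kN, M_B = -164/5 kN·m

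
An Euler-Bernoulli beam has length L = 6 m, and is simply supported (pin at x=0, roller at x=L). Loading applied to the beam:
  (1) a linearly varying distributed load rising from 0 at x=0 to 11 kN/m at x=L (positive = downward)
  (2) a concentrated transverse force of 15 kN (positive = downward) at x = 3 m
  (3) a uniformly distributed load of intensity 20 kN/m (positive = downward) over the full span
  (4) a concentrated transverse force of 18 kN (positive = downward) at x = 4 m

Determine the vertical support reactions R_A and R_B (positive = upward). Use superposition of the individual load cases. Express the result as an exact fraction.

Load 1 — triangular load w₀=11 kN/m (0→w₀ over full span):
  R_A = w₀L/6 = 11·6/6 = 11 kN
  R_B = w₀L/3 = 11·6/3 = 22 kN
Load 2 — point force P=15 kN at a=3 m (b=L-a=3):
  R_A = Pb/L = 15·3/6 = 15/2 kN
  R_B = Pa/L = 15·3/6 = 15/2 kN
Load 3 — uniform load w=20 kN/m over full span:
  R_A = wL/2 = 20·6/2 = 60 kN
  R_B = wL/2 = 20·6/2 = 60 kN
Load 4 — point force P=18 kN at a=4 m (b=L-a=2):
  R_A = Pb/L = 18·2/6 = 6 kN
  R_B = Pa/L = 18·4/6 = 12 kN
Superposition: R_A = 169/2 kN, R_B = 203/2 kN

R_A = 169/2 kN, R_B = 203/2 kN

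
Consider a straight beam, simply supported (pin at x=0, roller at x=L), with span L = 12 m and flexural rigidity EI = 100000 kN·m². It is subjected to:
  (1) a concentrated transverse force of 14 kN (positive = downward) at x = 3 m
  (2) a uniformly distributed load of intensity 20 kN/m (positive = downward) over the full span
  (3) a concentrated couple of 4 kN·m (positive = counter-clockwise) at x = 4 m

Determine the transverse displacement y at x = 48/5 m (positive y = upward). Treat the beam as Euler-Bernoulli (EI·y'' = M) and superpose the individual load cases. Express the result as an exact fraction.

y(48/5) = -422009/12500000 m

Load 1 — point force P=14 kN at a=3 m (b=L-a=9):
  y_1 = -Pa(L-x)(2Lx-a²-x²)/(6LEI)  [x>a] = -14·3·(12-(48/5))·(2·12·(48/5)-3²-(48/5)²)/(6·12·100000) = -22617/12500000 m
Load 2 — uniform load w=20 kN/m over full span:
  y_2 = -wx(L³-2Lx²+x³)/(24EI) = -20·(48/5)·(12³-2·12·(48/5)²+(48/5)³)/(24·100000) = -12528/390625 m
Load 3 — applied couple M₀=4 kN·m at a=4 m (b=L-a=8):
  y_3 = (M₀x³/(6L)-M₀(x-a)²/2+C₁x)/EI  [x>a] with C₁=M₀(3b²-L²)/(6L)=8/3 = (4·(48/5)³/(6·12)-4·((48/5)-4)²/2+(8/3)·(48/5))/100000 = 47/390625 m
Superposition: y = Σ y_i = -422009/12500000 m ≈ -0.033761 m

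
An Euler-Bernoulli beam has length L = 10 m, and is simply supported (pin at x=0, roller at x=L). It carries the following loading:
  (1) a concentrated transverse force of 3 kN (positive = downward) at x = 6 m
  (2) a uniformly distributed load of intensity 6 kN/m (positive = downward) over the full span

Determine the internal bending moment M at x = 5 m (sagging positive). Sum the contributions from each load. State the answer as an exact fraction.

Load 1 — point force P=3 kN at a=6 m (b=L-a=4):
  M_1 = Pbx/L  [x≤a] = 3·4·5/10 = 6 kN·m
Load 2 — uniform load w=6 kN/m over full span:
  M_2 = wx(L-x)/2 = 6·5·(10-5)/2 = 75 kN·m
Superposition: M = Σ M_i = 81 kN·m ≈ 81.000000 kN·m

M(5) = 81 kN·m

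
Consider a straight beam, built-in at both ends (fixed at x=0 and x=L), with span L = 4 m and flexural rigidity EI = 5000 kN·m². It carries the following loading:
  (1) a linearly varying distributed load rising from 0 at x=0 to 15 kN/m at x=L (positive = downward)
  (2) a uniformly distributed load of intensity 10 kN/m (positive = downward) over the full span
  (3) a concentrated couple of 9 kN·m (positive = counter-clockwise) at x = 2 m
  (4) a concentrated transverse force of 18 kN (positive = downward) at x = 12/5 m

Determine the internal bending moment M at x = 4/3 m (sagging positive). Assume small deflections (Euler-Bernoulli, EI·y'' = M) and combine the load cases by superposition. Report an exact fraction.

Load 1 — triangular load w₀=15 kN/m (0→w₀ over full span):
  M_1 = 3w₀Lx/20 - w₀L²/30 - w₀x³/(6L) = 3·15·4·(4/3)/20 - 15·4²/30 - 15·(4/3)³/(6·4) = 68/27 kN·m
Load 2 — uniform load w=10 kN/m over full span:
  M_2 = wLx/2 - wL²/12 - wx²/2 = 10·4·(4/3)/2 - 10·4²/12 - 10·(4/3)²/2 = 40/9 kN·m
Load 3 — applied couple M₀=9 kN·m at a=2 m (b=L-a=2):
  M_3 = R_Ax - M_A  [x≤a] with R_A=27/8, M_A=9/4 = (27/8)·(4/3) - (9/4) = 9/4 kN·m
Load 4 — point force P=18 kN at a=12/5 m (b=L-a=8/5):
  M_4 = Pb²(3a+b)x/L³ - Pab²/L²  [x≤a] = 18·(8/5)²·(3·(12/5)+(8/5))·(4/3)/4³ - 18·(12/5)·(8/5)²/4² = 192/125 kN·m
Superposition: M = Σ M_i = 145111/13500 kN·m ≈ 10.748963 kN·m

M(4/3) = 145111/13500 kN·m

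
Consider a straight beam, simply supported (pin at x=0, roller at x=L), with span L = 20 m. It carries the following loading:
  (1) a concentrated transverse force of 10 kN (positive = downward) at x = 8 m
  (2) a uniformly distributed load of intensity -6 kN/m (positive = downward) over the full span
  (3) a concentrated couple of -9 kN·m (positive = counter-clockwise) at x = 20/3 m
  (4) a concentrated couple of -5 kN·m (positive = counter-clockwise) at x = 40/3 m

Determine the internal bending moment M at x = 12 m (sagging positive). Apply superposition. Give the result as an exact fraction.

Load 1 — point force P=10 kN at a=8 m (b=L-a=12):
  M_1 = Pa(L-x)/L  [x>a] = 10·8·(20-12)/20 = 32 kN·m
Load 2 — uniform load w=-6 kN/m over full span:
  M_2 = wx(L-x)/2 = (-6)·12·(20-12)/2 = -288 kN·m
Load 3 — applied couple M₀=-9 kN·m at a=20/3 m (b=L-a=40/3):
  M_3 = M₀x/L - M₀  [x>a] = (-9)·12/20 - (-9) = 18/5 kN·m
Load 4 — applied couple M₀=-5 kN·m at a=40/3 m (b=L-a=20/3):
  M_4 = M₀x/L  [x≤a] = (-5)·12/20 = -3 kN·m
Superposition: M = Σ M_i = -1277/5 kN·m ≈ -255.400000 kN·m

M(12) = -1277/5 kN·m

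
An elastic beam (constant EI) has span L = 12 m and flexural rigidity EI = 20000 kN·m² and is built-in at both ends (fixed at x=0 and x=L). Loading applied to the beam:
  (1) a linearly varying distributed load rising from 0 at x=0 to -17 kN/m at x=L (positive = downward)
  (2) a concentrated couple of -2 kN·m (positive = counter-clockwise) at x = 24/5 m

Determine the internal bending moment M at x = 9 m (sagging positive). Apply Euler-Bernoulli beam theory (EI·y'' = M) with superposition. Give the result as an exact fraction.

Load 1 — triangular load w₀=-17 kN/m (0→w₀ over full span):
  M_1 = 3w₀Lx/20 - w₀L²/30 - w₀x³/(6L) = 3·(-17)·12·9/20 - (-17)·12²/30 - (-17)·9³/(6·12) = -867/40 kN·m
Load 2 — applied couple M₀=-2 kN·m at a=24/5 m (b=L-a=36/5):
  M_2 = R_Ax - M_A - M₀  [x>a] with R_A=-6/25, M_A=-6/25 = (-6/25)·9 - (-6/25) - (-2) = 2/25 kN·m
Superposition: M = Σ M_i = -4319/200 kN·m ≈ -21.595000 kN·m

M(9) = -4319/200 kN·m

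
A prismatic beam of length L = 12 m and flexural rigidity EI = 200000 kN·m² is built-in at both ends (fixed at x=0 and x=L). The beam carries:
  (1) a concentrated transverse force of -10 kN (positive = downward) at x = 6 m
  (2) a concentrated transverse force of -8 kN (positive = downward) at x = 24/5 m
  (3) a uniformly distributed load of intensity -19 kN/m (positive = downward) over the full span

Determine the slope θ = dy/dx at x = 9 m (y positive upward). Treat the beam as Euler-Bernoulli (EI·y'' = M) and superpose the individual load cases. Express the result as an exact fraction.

Load 1 — point force P=-10 kN at a=6 m (b=L-a=6):
  θ_1 = Pa²(L-x)(2bL-(3b+a)(L-x))/(2L³EI)  [x>a] = (-10)·6²·(12-9)·(2·6·12-(3·6+6)·(12-9))/(2·12³·200000) = -9/80000 rad
Load 2 — point force P=-8 kN at a=24/5 m (b=L-a=36/5):
  θ_2 = Pa²(L-x)(2bL-(3b+a)(L-x))/(2L³EI)  [x>a] = (-8)·(24/5)²·(12-9)·(2·(36/5)·12-(3·(36/5)+(24/5))·(12-9))/(2·12³·200000) = -117/1562500 rad
Load 3 — uniform load w=-19 kN/m over full span:
  θ_3 = -wx(L-x)(L-2x)/(12EI) = -(-19)·9·(12-9)·(12-2·9)/(12·200000) = -513/400000 rad
Superposition: θ = Σ θ_i = -36747/25000000 rad ≈ -0.001470 rad

θ(9) = -36747/25000000 rad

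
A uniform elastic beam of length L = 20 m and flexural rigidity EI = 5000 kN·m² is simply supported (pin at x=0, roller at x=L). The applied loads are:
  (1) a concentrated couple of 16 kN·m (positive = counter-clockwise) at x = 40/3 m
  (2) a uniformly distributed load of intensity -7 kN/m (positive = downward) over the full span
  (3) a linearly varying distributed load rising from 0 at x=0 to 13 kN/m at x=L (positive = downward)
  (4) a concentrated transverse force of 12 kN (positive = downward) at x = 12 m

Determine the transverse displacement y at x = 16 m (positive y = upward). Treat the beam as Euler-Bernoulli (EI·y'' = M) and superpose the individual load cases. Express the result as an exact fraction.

y(16) = -28784/140625 m

Load 1 — applied couple M₀=16 kN·m at a=40/3 m (b=L-a=20/3):
  y_1 = (M₀x³/(6L)-M₀(x-a)²/2+C₁x)/EI  [x>a] with C₁=M₀(3b²-L²)/(6L)=-320/9 = (16·16³/(6·20)-16·(16-(40/3))²/2+(-320/9)·16)/5000 = -448/28125 m
Load 2 — uniform load w=-7 kN/m over full span:
  y_2 = -wx(L³-2Lx²+x³)/(24EI) = -(-7)·16·(20³-2·20·16²+16³)/(24·5000) = 3248/1875 m
Load 3 — triangular load w₀=13 kN/m (0→w₀ over full span):
  y_3 = -w₀x(7L⁴-10L²x²+3x⁴)/(360LEI) = -13·16·(7·20⁴-10·20²·16²+3·16⁴)/(360·20·5000) = -26416/15625 m
Load 4 — point force P=12 kN at a=12 m (b=L-a=8):
  y_4 = -Pa(L-x)(2Lx-a²-x²)/(6LEI)  [x>a] = -12·12·(20-16)·(2·20·16-12²-16²)/(6·20·5000) = -144/625 m
Superposition: y = Σ y_i = -28784/140625 m ≈ -0.204686 m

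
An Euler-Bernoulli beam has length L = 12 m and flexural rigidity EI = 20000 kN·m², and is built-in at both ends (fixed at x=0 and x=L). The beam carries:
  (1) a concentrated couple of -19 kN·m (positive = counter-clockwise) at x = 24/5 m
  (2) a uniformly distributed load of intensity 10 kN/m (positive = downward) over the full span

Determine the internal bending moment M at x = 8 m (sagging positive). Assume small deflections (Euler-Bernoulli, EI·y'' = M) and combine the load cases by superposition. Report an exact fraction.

M(8) = 1076/25 kN·m

Load 1 — applied couple M₀=-19 kN·m at a=24/5 m (b=L-a=36/5):
  M_1 = R_Ax - M_A - M₀  [x>a] with R_A=-57/25, M_A=-57/25 = (-57/25)·8 - (-57/25) - (-19) = 76/25 kN·m
Load 2 — uniform load w=10 kN/m over full span:
  M_2 = wLx/2 - wL²/12 - wx²/2 = 10·12·8/2 - 10·12²/12 - 10·8²/2 = 40 kN·m
Superposition: M = Σ M_i = 1076/25 kN·m ≈ 43.040000 kN·m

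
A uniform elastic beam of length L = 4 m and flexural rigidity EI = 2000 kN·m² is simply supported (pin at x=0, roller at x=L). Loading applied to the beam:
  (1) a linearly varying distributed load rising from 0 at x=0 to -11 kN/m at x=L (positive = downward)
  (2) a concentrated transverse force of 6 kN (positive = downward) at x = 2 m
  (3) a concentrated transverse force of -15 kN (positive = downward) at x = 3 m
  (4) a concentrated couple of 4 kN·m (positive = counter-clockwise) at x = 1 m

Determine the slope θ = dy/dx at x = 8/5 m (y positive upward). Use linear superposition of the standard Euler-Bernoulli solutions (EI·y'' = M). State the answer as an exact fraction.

Load 1 — triangular load w₀=-11 kN/m (0→w₀ over full span):
  θ_1 = -w₀(7L⁴-30L²x²+15x⁴)/(360LEI) = -(-11)·(7·4⁴-30·4²·(8/5)²+15·(8/5)⁴)/(360·4·2000) = 3553/1406250 rad
Load 2 — point force P=6 kN at a=2 m (b=L-a=2):
  θ_2 = -Pb(L²-b²-3x²)/(6LEI)  [x≤a] = -6·2·(4²-2²-3·(8/5)²)/(6·4·2000) = -27/25000 rad
Load 3 — point force P=-15 kN at a=3 m (b=L-a=1):
  θ_3 = -Pb(L²-b²-3x²)/(6LEI)  [x≤a] = -(-15)·1·(4²-1²-3·(8/5)²)/(6·4·2000) = 183/80000 rad
Load 4 — applied couple M₀=4 kN·m at a=1 m (b=L-a=3):
  θ_4 = (M₀x²/(2L)-M₀(x-a)+C₁)/EI  [x>a] with C₁=M₀(3b²-L²)/(6L)=11/6 = (4·(8/5)²/(2·4)-4·((8/5)-1)+(11/6))/2000 = 107/300000 rad
Superposition: θ = Σ θ_i = 368167/90000000 rad ≈ 0.004091 rad

θ(8/5) = 368167/90000000 rad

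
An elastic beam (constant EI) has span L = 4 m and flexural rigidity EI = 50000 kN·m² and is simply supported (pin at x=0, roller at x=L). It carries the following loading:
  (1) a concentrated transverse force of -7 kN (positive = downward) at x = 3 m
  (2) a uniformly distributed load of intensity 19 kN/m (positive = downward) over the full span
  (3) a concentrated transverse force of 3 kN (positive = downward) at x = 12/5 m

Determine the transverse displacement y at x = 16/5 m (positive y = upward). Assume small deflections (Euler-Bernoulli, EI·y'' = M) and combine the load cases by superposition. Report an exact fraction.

Load 1 — point force P=-7 kN at a=3 m (b=L-a=1):
  y_1 = -Pa(L-x)(2Lx-a²-x²)/(6LEI)  [x>a] = -(-7)·3·(4-(16/5))·(2·4·(16/5)-3²-(16/5)²)/(6·4·50000) = 1113/12500000 m
Load 2 — uniform load w=19 kN/m over full span:
  y_2 = -wx(L³-2Lx²+x³)/(24EI) = -19·(16/5)·(4³-2·4·(16/5)²+(16/5)³)/(24·50000) = -4408/5859375 m
Load 3 — point force P=3 kN at a=12/5 m (b=L-a=8/5):
  y_3 = -Pa(L-x)(2Lx-a²-x²)/(6LEI)  [x>a] = -3·(12/5)·(4-(16/5))·(2·4·(16/5)-(12/5)²-(16/5)²)/(6·4·50000) = -18/390625 m
Superposition: y = Σ y_i = -133001/187500000 m ≈ -0.000709 m

y(16/5) = -133001/187500000 m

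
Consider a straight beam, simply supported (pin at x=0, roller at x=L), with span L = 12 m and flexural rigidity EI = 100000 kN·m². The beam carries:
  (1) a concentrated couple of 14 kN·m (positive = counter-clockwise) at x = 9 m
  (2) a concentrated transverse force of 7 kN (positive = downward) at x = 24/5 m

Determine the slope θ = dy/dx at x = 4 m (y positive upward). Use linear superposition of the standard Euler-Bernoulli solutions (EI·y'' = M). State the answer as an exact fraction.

Load 1 — applied couple M₀=14 kN·m at a=9 m (b=L-a=3):
  θ_1 = (M₀x²/(2L)+C₁)/EI  [x≤a] with C₁=M₀(3b²-L²)/(6L)=-91/4 = (14·4²/(2·12)+(-91/4))/100000 = -161/1200000 rad
Load 2 — point force P=7 kN at a=24/5 m (b=L-a=36/5):
  θ_2 = -Pb(L²-b²-3x²)/(6LEI)  [x≤a] = -7·(36/5)·(12²-(36/5)²-3·4²)/(6·12·100000) = -483/1562500 rad
Superposition: θ = Σ θ_i = -66493/150000000 rad ≈ -0.000443 rad

θ(4) = -66493/150000000 rad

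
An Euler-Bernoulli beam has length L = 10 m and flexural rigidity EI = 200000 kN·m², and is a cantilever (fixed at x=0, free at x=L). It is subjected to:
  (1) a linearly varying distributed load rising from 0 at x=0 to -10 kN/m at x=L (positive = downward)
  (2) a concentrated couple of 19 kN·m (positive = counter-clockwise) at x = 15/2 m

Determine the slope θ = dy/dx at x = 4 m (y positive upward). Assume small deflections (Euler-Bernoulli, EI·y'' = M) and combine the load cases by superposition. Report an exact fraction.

Load 1 — triangular load w₀=-10 kN/m (0→w₀ over full span):
  θ_1 = (w₀Lx²/4-w₀L²x/3-w₀x⁴/(24L))/EI = ((-10)·10·4²/4-(-10)·10²·4/3-(-10)·4⁴/(24·10))/200000 = 59/12500 rad
Load 2 — applied couple M₀=19 kN·m at a=15/2 m (b=L-a=5/2):
  θ_2 = M₀x/EI  [x≤a] = 19·4/200000 = 19/50000 rad
Superposition: θ = Σ θ_i = 51/10000 rad ≈ 0.005100 rad

θ(4) = 51/10000 rad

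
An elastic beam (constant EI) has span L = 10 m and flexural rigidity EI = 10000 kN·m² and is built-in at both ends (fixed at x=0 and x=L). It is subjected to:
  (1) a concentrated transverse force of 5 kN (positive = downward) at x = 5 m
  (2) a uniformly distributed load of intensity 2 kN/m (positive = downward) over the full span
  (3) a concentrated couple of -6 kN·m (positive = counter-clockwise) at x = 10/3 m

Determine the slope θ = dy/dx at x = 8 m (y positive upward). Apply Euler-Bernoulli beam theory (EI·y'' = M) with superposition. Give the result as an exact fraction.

Load 1 — point force P=5 kN at a=5 m (b=L-a=5):
  θ_1 = Pa²(L-x)(2bL-(3b+a)(L-x))/(2L³EI)  [x>a] = 5·5²·(10-8)·(2·5·10-(3·5+5)·(10-8))/(2·10³·10000) = 3/4000 rad
Load 2 — uniform load w=2 kN/m over full span:
  θ_2 = -wx(L-x)(L-2x)/(12EI) = -2·8·(10-8)·(10-2·8)/(12·10000) = 1/625 rad
Load 3 — applied couple M₀=-6 kN·m at a=10/3 m (b=L-a=20/3):
  θ_3 = (R_Ax²/2 - M_Ax - M₀(x-a))/EI  [x>a] with R_A=-4/5, M_A=0 = ((-4/5)·8²/2 - 0·8 - (-6)·(8-(10/3)))/10000 = 3/12500 rad
Superposition: θ = Σ θ_i = 259/100000 rad ≈ 0.002590 rad

θ(8) = 259/100000 rad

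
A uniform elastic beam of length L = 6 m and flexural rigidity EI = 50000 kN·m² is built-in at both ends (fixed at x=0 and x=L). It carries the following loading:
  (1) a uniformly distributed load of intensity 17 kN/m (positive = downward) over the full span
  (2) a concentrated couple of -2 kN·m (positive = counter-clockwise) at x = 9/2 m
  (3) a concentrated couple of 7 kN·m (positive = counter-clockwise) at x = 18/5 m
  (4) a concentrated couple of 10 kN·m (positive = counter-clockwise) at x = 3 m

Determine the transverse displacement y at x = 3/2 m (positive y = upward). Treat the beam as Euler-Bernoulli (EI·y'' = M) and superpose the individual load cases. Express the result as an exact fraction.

Load 1 — uniform load w=17 kN/m over full span:
  y_1 = -wx²(L-x)²/(24EI) = -17·(3/2)²·(6-(3/2))²/(24·50000) = -4131/6400000 m
Load 2 — applied couple M₀=-2 kN·m at a=9/2 m (b=L-a=3/2):
  y_2 = (R_Ax³/6 - M_Ax²/2)/EI  [x≤a] with R_A=-3/8, M_A=-5/8 = ((-3/8)·(3/2)³/6 - (-5/8)·(3/2)²/2)/50000 = 63/6400000 m
Load 3 — applied couple M₀=7 kN·m at a=18/5 m (b=L-a=12/5):
  y_3 = (R_Ax³/6 - M_Ax²/2)/EI  [x≤a] with R_A=42/25, M_A=56/25 = ((42/25)·(3/2)³/6 - (56/25)·(3/2)²/2)/50000 = -63/2000000 m
Load 4 — applied couple M₀=10 kN·m at a=3 m (b=L-a=3):
  y_4 = (R_Ax³/6 - M_Ax²/2)/EI  [x≤a] with R_A=5/2, M_A=5/2 = ((5/2)·(3/2)³/6 - (5/2)·(3/2)²/2)/50000 = -9/320000 m
Superposition: y = Σ y_i = -2781/4000000 m ≈ -0.000695 m

y(3/2) = -2781/4000000 m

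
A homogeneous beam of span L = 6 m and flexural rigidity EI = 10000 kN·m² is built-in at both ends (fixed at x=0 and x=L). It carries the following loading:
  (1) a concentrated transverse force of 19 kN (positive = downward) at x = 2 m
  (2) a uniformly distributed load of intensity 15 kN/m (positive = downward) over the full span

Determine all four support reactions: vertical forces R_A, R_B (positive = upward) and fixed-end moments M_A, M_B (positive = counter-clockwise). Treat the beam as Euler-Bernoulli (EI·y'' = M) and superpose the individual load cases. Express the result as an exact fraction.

Load 1 — point force P=19 kN at a=2 m (b=L-a=4):
  R_A = Pb²(3a+b)/L³ = 19·4²·(3·2+4)/6³ = 380/27 kN
  M_A = Pab²/L² = 19·2·4²/6² = 152/9 kN·m
  R_B = Pa²(a+3b)/L³ = 19·2²·(2+3·4)/6³ = 133/27 kN
  M_B = -Pa²b/L² = -19·2²·4/6² = -76/9 kN·m
Load 2 — uniform load w=15 kN/m over full span:
  R_A = wL/2 = 15·6/2 = 45 kN
  M_A = wL²/12 = 15·6²/12 = 45 kN·m
  R_B = wL/2 = 15·6/2 = 45 kN
  M_B = -wL²/12 = -15·6²/12 = -45 kN·m
Superposition: R_A = 1595/27 kN, M_A = 557/9 kN·m, R_B = 1348/27 kN, M_B = -481/9 kN·m

R_A = 1595/27 kN, M_A = 557/9 kN·m, R_B = 1348/27 kN, M_B = -481/9 kN·m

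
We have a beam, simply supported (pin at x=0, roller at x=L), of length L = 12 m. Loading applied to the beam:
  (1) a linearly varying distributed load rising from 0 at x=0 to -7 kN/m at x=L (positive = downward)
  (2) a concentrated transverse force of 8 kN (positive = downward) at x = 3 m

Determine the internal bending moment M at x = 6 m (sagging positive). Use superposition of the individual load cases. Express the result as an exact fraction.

Load 1 — triangular load w₀=-7 kN/m (0→w₀ over full span):
  M_1 = w₀Lx/6 - w₀x³/(6L) = (-7)·12·6/6 - (-7)·6³/(6·12) = -63 kN·m
Load 2 — point force P=8 kN at a=3 m (b=L-a=9):
  M_2 = Pa(L-x)/L  [x>a] = 8·3·(12-6)/12 = 12 kN·m
Superposition: M = Σ M_i = -51 kN·m ≈ -51.000000 kN·m

M(6) = -51 kN·m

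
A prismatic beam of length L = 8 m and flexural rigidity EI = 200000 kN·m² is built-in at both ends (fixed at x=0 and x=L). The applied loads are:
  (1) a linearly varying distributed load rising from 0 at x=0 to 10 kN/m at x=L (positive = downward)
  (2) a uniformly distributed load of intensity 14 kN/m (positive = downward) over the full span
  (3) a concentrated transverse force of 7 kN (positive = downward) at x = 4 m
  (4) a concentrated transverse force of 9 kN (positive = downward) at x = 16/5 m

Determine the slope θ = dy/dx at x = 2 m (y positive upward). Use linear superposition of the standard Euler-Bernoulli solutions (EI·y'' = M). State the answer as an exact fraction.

Load 1 — triangular load w₀=10 kN/m (0→w₀ over full span):
  θ_1 = -w₀(2x(L-x)(L-2x)(x+2L)+x²(L-x)²)/(120LEI) = -10·(2·2·(8-2)·(8-2·2)·(2+2·8)+2²·(8-2)²)/(120·8·200000) = -39/400000 rad
Load 2 — uniform load w=14 kN/m over full span:
  θ_2 = -wx(L-x)(L-2x)/(12EI) = -14·2·(8-2)·(8-2·2)/(12·200000) = -7/25000 rad
Load 3 — point force P=7 kN at a=4 m (b=L-a=4):
  θ_3 = -Pb²x(2aL-(3a+b)x)/(2L³EI)  [x≤a] = -7·4²·2·(2·4·8-(3·4+4)·2)/(2·8³·200000) = -7/200000 rad
Load 4 — point force P=9 kN at a=16/5 m (b=L-a=24/5):
  θ_4 = -Pb²x(2aL-(3a+b)x)/(2L³EI)  [x≤a] = -9·(24/5)²·2·(2·(16/5)·8-(3·(16/5)+(24/5))·2)/(2·8³·200000) = -567/12500000 rad
Superposition: θ = Σ θ_i = -22893/50000000 rad ≈ -0.000458 rad

θ(2) = -22893/50000000 rad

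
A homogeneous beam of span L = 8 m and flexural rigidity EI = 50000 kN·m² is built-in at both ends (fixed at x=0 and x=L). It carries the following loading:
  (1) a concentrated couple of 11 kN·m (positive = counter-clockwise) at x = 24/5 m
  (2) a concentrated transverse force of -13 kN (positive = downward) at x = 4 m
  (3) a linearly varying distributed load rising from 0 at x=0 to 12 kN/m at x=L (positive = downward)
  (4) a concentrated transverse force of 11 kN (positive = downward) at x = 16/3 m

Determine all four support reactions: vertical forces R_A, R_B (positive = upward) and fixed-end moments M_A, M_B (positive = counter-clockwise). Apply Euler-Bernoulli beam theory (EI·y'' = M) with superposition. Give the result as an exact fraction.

R_A = 8594/675 kN, M_A = 15281/675 kN·m, R_B = 22456/675 kN, M_B = -25054/675 kN·m

Load 1 — applied couple M₀=11 kN·m at a=24/5 m (b=L-a=16/5):
  R_A = 6M₀ab/L³ = 6·11·(24/5)·(16/5)/8³ = 99/50 kN
  M_A = M₀b(2a-b)/L² = 11·(16/5)·(2·(24/5)-(16/5))/8² = 88/25 kN·m
  R_B = -6M₀ab/L³ = -6·11·(24/5)·(16/5)/8³ = -99/50 kN
  M_B = M₀a(2b-a)/L² = 11·(24/5)·(2·(16/5)-(24/5))/8² = 33/25 kN·m
Load 2 — point force P=-13 kN at a=4 m (b=L-a=4):
  R_A = Pb²(3a+b)/L³ = (-13)·4²·(3·4+4)/8³ = -13/2 kN
  M_A = Pab²/L² = (-13)·4·4²/8² = -13 kN·m
  R_B = Pa²(a+3b)/L³ = (-13)·4²·(4+3·4)/8³ = -13/2 kN
  M_B = -Pa²b/L² = -(-13)·4²·4/8² = 13 kN·m
Load 3 — triangular load w₀=12 kN/m (0→w₀ over full span):
  R_A = 3w₀L/20 = 3·12·8/20 = 72/5 kN
  M_A = w₀L²/30 = 12·8²/30 = 128/5 kN·m
  R_B = 7w₀L/20 = 7·12·8/20 = 168/5 kN
  M_B = -w₀L²/20 = -12·8²/20 = -192/5 kN·m
Load 4 — point force P=11 kN at a=16/3 m (b=L-a=8/3):
  R_A = Pb²(3a+b)/L³ = 11·(8/3)²·(3·(16/3)+(8/3))/8³ = 77/27 kN
  M_A = Pab²/L² = 11·(16/3)·(8/3)²/8² = 176/27 kN·m
  R_B = Pa²(a+3b)/L³ = 11·(16/3)²·((16/3)+3·(8/3))/8³ = 220/27 kN
  M_B = -Pa²b/L² = -11·(16/3)²·(8/3)/8² = -352/27 kN·m
Superposition: R_A = 8594/675 kN, M_A = 15281/675 kN·m, R_B = 22456/675 kN, M_B = -25054/675 kN·m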